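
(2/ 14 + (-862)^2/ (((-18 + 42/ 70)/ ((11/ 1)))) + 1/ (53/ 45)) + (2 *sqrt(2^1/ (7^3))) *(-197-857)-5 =-15161942189/ 32277-2108 *sqrt(14)/ 49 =-469905.44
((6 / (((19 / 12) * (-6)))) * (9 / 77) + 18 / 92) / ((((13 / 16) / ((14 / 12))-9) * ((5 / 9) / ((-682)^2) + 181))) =-134201232 / 1655546097185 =-0.00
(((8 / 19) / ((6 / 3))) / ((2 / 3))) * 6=36 / 19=1.89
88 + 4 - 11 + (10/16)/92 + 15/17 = 1024597/12512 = 81.89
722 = 722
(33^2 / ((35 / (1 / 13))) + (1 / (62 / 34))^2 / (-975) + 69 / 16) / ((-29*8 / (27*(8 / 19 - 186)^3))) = 34704276616765598391 / 6957986344400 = 4987689.67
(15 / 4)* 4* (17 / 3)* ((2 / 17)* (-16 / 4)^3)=-640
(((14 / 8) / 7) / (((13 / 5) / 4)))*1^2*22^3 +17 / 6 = 319661 / 78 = 4098.22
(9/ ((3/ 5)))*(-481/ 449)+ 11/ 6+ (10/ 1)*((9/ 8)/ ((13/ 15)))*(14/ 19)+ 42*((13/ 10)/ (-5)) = -129681082/ 8317725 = -15.59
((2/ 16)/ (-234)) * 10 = -5/ 936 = -0.01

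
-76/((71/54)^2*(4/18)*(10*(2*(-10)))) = 124659/126025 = 0.99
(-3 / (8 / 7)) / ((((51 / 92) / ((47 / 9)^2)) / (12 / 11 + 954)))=-36631847 / 297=-123339.55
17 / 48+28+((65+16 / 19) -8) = 78611 / 912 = 86.20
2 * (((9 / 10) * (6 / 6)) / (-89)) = -0.02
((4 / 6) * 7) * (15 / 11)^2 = 1050 / 121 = 8.68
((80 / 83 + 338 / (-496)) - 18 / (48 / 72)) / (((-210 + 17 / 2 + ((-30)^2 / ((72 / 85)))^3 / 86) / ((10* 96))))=-45404284800 / 24689387440489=-0.00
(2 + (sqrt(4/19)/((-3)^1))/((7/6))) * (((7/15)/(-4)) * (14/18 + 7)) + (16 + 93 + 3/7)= 14 * sqrt(19)/513 + 20339/189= 107.73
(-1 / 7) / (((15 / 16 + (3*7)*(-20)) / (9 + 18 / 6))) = 64 / 15645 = 0.00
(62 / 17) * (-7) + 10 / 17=-424 / 17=-24.94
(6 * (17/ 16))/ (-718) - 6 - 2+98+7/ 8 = 521935/ 5744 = 90.87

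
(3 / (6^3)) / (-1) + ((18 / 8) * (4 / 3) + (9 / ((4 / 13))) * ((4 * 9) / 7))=77321 / 504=153.41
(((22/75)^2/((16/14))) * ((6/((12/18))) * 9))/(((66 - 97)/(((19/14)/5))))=-20691/387500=-0.05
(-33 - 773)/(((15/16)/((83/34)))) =-535184/255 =-2098.76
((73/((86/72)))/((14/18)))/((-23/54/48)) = -61305984/6923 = -8855.41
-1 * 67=-67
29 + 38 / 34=512 / 17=30.12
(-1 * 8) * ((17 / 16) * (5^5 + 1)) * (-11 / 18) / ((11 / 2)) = 8857 / 3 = 2952.33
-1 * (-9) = 9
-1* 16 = -16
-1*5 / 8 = -5 / 8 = -0.62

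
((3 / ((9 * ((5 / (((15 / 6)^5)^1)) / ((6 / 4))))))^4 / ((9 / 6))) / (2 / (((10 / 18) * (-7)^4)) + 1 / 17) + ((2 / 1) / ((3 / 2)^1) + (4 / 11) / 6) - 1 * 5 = 114179202284672301 / 1135993683968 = 100510.42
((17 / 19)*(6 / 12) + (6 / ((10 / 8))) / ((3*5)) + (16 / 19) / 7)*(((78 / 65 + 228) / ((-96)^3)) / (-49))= 1127473 / 240242688000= 0.00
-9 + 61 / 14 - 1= -79 / 14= -5.64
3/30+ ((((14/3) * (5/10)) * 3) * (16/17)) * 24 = 26897/170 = 158.22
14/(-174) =-7/87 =-0.08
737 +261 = 998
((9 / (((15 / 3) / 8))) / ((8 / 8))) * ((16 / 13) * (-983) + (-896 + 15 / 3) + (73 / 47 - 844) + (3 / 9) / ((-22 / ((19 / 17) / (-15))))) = -121065010204 / 2856425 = -42383.40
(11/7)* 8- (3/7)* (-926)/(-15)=-13.89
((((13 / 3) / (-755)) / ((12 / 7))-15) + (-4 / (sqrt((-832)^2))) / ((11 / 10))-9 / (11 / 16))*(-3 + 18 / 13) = 1528968847 / 33685080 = 45.39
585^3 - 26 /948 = 94895570237 /474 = 200201624.97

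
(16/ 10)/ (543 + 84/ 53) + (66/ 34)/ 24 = 1645129/ 19626840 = 0.08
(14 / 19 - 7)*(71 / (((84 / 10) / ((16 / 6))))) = -24140 / 171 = -141.17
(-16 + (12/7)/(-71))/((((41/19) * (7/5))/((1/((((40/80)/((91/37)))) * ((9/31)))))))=-89.87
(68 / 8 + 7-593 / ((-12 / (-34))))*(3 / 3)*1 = -4994 / 3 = -1664.67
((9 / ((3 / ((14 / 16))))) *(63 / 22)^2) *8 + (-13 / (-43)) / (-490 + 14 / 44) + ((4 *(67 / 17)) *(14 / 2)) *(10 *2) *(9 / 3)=25893192283339 / 3811530492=6793.38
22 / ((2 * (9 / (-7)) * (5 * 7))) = -11 / 45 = -0.24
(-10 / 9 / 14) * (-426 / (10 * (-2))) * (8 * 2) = -27.05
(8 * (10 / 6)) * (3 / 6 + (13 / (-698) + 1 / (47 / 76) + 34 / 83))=136582480 / 4084347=33.44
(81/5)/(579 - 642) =-0.26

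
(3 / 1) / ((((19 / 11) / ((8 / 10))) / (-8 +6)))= -264 / 95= -2.78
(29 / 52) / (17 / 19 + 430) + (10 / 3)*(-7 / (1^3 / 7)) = -23178123 / 141908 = -163.33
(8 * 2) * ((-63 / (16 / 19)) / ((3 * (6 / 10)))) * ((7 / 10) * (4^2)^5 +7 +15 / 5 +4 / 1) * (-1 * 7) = 3416850066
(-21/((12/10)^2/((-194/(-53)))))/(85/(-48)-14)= 135800/40121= 3.38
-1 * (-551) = 551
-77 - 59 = -136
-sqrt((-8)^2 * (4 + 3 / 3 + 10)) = -8 * sqrt(15) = -30.98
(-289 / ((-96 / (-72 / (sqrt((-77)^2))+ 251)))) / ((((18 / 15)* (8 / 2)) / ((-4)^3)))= -10037.33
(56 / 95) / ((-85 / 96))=-5376 / 8075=-0.67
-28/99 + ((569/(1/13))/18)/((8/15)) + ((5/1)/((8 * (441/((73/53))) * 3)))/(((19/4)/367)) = 180615605693/234477936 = 770.29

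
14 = 14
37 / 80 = 0.46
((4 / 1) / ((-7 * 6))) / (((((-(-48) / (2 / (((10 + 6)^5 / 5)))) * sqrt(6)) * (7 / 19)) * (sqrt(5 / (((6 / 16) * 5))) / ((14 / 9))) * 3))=-95 / 14269022208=-0.00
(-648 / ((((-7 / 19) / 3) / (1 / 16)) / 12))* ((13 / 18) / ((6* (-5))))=-6669 / 70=-95.27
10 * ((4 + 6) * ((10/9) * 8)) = 8000/9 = 888.89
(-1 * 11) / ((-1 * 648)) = 11 / 648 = 0.02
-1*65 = -65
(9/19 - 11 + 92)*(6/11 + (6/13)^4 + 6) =3205363104/5969249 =536.98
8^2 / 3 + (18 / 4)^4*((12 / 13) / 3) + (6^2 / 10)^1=117863 / 780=151.11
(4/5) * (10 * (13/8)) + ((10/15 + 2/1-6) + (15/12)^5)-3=29855/3072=9.72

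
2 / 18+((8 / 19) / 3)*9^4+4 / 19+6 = 158545 / 171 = 927.16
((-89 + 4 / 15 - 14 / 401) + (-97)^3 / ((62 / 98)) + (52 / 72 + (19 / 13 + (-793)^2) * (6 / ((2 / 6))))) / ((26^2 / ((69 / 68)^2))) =75989821040030023 / 5051425358720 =15043.24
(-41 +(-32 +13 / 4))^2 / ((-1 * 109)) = -77841 / 1744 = -44.63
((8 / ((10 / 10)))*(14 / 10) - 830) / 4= -204.70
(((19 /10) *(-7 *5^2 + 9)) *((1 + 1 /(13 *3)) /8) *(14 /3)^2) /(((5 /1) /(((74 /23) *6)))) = -45745616 /13455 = -3399.90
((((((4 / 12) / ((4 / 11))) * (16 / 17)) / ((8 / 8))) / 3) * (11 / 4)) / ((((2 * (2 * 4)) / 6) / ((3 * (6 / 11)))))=0.49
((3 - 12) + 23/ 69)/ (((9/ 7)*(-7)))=26/ 27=0.96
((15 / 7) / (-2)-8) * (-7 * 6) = 381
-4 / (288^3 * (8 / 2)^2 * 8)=-1 / 764411904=-0.00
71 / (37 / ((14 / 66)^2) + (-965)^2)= 3479 / 45670318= 0.00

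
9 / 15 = 3 / 5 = 0.60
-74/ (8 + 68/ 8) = -4.48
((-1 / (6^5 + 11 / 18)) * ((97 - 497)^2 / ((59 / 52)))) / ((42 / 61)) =-26.34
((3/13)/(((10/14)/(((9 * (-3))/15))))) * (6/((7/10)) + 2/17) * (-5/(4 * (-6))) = -4653/4420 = -1.05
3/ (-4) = -3/ 4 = -0.75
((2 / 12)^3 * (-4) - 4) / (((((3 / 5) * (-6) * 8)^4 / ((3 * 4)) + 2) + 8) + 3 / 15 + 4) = -135625 / 1935396882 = -0.00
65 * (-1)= -65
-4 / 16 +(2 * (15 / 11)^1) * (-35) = -4211 / 44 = -95.70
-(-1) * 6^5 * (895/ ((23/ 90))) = 626356800/ 23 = 27232904.35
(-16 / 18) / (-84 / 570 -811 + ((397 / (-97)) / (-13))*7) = 479180 / 436083273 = 0.00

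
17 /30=0.57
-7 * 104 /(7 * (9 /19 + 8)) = -1976 /161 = -12.27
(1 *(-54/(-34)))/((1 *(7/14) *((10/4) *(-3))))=-36/85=-0.42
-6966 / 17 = -409.76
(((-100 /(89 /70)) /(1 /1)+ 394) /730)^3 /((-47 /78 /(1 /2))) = -0.07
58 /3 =19.33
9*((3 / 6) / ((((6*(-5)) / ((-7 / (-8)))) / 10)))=-21 / 16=-1.31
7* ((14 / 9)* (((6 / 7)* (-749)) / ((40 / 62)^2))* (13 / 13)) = -5038523 / 300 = -16795.08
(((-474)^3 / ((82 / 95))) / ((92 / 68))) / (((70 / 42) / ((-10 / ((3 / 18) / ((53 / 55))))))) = 32816021084208 / 10373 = 3163599834.59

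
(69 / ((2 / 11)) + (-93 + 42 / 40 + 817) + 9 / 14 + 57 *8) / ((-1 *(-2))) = 780.60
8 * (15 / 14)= 8.57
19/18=1.06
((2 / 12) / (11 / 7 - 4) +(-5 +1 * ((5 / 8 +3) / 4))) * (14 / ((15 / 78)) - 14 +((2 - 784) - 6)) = 12383639 / 4080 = 3035.21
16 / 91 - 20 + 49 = 29.18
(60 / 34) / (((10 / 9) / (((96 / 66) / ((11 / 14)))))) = 6048 / 2057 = 2.94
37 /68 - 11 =-711 /68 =-10.46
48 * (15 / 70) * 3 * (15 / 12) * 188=50760 / 7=7251.43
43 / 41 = 1.05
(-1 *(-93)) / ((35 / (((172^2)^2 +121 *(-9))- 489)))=81394667454 / 35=2325561927.26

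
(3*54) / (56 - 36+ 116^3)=81 / 780458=0.00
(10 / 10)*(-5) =-5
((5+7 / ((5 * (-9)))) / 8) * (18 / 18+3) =109 / 45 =2.42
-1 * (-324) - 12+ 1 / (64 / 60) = 5007 / 16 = 312.94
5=5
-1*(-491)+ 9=500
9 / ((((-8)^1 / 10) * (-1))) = 45 / 4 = 11.25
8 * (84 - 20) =512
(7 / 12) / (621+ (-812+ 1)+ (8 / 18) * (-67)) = -21 / 7912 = -0.00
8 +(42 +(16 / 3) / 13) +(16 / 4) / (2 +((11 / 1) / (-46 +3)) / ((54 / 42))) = 1430674 / 27183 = 52.63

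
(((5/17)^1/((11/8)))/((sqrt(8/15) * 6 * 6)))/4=5 * sqrt(30)/13464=0.00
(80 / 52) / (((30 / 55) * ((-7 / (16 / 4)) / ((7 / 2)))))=-5.64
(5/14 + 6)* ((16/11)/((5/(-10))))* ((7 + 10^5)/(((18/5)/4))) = -1424099680/693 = -2054977.89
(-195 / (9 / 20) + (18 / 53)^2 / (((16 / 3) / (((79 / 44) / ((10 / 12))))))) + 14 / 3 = -1589271787 / 3707880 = -428.62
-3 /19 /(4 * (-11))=3 /836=0.00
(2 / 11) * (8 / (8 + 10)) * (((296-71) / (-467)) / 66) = -100 / 169521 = -0.00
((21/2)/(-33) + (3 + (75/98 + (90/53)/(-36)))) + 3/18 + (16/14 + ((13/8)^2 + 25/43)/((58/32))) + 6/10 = 7.09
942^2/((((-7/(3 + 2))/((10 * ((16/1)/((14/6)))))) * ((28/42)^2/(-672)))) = 65715642514.29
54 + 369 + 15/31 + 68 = 15236/31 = 491.48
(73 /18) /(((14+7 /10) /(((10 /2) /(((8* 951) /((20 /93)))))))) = 9125 /234020178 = 0.00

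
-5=-5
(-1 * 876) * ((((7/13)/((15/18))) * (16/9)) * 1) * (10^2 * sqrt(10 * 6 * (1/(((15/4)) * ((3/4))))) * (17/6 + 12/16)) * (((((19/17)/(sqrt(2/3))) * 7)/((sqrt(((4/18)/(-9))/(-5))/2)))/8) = -5611025280 * sqrt(5)/221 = -56772099.32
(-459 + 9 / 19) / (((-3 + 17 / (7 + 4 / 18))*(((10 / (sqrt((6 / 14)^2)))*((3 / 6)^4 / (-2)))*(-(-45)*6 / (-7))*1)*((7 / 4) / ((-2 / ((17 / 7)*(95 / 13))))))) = -1.62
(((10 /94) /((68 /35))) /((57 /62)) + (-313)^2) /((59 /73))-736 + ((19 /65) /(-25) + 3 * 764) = 1072151451662969 /8732870250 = 122771.94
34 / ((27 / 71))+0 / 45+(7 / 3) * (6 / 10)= 12259 / 135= 90.81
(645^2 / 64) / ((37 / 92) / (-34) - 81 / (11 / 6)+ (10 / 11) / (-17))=-10844385 / 73816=-146.91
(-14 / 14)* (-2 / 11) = 2 / 11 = 0.18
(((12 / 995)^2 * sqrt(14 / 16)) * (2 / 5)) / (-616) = -9 * sqrt(14) / 381159625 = -0.00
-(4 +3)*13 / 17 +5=-6 / 17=-0.35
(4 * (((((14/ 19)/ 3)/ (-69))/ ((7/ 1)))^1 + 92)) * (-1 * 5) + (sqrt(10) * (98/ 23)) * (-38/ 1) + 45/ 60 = -28934921/ 15732 - 3724 * sqrt(10)/ 23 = -2351.25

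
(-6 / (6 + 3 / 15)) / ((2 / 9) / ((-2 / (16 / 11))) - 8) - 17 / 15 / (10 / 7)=-633803 / 939300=-0.67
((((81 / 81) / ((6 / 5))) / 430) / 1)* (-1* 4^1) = -1 / 129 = -0.01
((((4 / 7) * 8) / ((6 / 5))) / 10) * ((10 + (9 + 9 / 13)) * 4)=8192 / 273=30.01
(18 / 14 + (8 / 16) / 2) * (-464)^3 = -1073896448 / 7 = -153413778.29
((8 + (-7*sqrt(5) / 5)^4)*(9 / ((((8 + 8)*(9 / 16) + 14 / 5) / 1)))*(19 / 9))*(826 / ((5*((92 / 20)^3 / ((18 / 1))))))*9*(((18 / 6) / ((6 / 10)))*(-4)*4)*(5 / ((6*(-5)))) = 7472152800 / 12167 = 614132.72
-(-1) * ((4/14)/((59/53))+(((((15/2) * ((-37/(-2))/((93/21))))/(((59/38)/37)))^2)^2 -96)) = 389478449572477819003139927/1253351382985072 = 310749606901.83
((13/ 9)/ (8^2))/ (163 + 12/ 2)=1/ 7488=0.00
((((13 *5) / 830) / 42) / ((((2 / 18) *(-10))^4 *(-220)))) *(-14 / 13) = 2187 / 365200000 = 0.00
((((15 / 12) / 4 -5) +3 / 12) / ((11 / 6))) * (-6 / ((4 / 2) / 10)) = 3195 / 44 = 72.61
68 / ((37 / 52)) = 3536 / 37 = 95.57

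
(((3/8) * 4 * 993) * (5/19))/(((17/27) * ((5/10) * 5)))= 80433/323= 249.02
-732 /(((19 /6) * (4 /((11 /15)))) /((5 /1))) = -4026 /19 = -211.89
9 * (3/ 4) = 27/ 4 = 6.75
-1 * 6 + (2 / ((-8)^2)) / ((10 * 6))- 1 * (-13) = 7.00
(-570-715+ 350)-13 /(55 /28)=-51789 /55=-941.62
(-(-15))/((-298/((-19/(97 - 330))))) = -285/69434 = -0.00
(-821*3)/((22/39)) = -96057/22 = -4366.23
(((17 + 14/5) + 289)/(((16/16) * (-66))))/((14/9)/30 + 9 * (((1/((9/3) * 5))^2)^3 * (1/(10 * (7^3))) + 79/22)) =-111710812500/772867429693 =-0.14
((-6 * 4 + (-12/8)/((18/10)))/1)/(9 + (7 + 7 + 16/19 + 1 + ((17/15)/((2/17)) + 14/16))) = -0.70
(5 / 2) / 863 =5 / 1726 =0.00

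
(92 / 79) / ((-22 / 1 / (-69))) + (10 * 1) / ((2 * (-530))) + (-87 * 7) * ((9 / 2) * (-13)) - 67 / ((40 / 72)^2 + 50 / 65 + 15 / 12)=303343001854 / 8520545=35601.36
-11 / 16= -0.69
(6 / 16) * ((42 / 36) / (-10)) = -7 / 160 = -0.04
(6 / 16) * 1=3 / 8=0.38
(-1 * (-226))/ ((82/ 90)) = 10170/ 41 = 248.05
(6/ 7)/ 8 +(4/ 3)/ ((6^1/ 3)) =65/ 84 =0.77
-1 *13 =-13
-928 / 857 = -1.08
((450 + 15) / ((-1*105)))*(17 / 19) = -527 / 133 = -3.96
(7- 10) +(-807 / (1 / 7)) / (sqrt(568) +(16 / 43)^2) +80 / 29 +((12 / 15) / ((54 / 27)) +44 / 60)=26619151708 / 11731789485- 6437602283 * sqrt(142) / 323635572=-234.77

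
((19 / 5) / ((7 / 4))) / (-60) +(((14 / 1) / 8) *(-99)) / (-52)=3.30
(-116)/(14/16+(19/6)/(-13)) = -183.72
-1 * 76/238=-38/119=-0.32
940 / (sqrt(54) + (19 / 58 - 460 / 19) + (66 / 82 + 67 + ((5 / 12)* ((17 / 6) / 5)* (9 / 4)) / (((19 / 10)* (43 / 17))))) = 666588050821692992 / 30355364709251727 - 45415660727032832* sqrt(6) / 30355364709251727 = 18.29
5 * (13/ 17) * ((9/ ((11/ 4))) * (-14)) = -32760/ 187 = -175.19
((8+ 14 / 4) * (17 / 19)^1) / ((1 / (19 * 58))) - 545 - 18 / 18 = 10793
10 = 10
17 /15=1.13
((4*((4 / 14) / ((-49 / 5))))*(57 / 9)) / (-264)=95 / 33957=0.00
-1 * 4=-4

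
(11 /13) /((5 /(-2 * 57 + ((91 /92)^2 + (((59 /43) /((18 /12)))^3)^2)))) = -48240441518639197069 /2535287838282585360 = -19.03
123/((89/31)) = 3813/89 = 42.84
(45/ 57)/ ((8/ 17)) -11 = -1417/ 152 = -9.32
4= 4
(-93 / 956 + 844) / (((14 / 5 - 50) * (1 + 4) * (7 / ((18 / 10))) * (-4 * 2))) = 1037277 / 9024640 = 0.11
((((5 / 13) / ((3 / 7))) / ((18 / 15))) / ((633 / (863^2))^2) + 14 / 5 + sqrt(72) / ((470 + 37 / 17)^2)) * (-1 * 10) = -485347068098039 / 46880613 - 17340 * sqrt(2) / 64432729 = -10352831.10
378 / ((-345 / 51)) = -6426 / 115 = -55.88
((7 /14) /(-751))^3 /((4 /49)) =-49 /13554072032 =-0.00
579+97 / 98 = 56839 / 98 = 579.99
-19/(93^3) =-19/804357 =-0.00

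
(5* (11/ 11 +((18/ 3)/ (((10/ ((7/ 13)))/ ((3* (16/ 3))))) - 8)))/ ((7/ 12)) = -204/ 13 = -15.69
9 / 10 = 0.90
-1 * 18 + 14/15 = -256/15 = -17.07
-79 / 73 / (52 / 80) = -1580 / 949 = -1.66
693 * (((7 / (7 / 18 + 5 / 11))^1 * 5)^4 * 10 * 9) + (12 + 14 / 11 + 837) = 1582345694372989690313 / 8555759531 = 184945087416.22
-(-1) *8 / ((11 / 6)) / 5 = 0.87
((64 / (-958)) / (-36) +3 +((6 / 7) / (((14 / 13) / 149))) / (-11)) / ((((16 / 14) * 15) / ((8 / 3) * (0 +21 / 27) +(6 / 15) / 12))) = -5142628259 / 5377541400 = -0.96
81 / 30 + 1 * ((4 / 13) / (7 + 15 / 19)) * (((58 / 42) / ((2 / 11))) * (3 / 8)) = 2.81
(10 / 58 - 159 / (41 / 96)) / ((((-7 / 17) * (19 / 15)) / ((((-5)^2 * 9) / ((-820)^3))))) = -203085009 / 697533451328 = -0.00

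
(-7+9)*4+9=17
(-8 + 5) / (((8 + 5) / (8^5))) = -98304 / 13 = -7561.85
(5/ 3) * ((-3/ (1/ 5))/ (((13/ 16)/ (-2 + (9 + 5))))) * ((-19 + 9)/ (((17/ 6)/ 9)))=2592000/ 221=11728.51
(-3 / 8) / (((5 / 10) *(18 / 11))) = -11 / 24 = -0.46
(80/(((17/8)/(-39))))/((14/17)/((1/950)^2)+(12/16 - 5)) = -0.00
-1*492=-492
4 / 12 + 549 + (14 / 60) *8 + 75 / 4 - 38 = 10639 / 20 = 531.95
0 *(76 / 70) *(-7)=0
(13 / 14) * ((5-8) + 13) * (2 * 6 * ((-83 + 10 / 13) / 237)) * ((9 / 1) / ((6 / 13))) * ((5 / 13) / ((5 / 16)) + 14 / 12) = -999515 / 553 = -1807.44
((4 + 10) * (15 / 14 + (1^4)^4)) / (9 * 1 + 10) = 29 / 19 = 1.53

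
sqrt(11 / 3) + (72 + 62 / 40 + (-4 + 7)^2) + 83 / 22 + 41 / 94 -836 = -7747153 / 10340 + sqrt(33) / 3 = -747.33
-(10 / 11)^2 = -100 / 121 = -0.83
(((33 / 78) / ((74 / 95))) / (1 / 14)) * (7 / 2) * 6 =159.68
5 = 5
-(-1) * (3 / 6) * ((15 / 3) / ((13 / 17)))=85 / 26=3.27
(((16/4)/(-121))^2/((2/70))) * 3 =1680/14641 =0.11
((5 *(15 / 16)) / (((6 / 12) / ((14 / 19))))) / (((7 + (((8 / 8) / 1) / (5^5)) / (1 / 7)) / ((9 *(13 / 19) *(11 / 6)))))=33515625 / 3009296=11.14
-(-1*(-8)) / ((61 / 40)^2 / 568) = -7270400 / 3721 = -1953.88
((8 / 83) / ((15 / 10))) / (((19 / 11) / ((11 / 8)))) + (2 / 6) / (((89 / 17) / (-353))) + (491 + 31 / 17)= 3367117639 / 7158003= 470.40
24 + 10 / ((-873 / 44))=23.50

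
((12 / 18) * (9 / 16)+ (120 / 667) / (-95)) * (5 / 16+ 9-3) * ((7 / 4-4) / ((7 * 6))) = -11461581 / 90840064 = -0.13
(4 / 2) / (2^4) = 0.12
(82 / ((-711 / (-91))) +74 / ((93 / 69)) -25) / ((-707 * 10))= -890419 / 155829870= -0.01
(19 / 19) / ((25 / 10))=2 / 5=0.40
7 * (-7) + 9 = -40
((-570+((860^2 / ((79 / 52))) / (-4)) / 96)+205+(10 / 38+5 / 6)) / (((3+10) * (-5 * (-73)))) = -1469489 / 4273347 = -0.34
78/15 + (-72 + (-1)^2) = -329/5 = -65.80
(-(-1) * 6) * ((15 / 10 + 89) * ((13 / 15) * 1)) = 470.60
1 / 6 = 0.17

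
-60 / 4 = -15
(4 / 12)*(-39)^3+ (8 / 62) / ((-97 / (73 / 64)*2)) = -1902637225 / 96224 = -19773.00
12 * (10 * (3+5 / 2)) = 660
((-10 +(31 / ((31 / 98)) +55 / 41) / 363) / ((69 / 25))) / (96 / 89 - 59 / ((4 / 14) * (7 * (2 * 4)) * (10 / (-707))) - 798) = 51533492000 / 7841309574681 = 0.01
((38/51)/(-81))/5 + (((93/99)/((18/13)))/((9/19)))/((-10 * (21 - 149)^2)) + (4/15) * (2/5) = 2601256417/24816844800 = 0.10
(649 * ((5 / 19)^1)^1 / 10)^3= 273359449 / 54872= 4981.77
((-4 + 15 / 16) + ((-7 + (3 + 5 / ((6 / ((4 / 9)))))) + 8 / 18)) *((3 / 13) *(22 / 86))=-0.37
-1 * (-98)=98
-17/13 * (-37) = 629/13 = 48.38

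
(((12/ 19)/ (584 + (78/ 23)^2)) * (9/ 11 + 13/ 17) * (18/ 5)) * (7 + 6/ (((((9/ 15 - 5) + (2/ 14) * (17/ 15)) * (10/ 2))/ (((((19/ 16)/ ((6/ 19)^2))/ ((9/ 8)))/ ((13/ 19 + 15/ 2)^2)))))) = 0.04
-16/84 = -4/21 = -0.19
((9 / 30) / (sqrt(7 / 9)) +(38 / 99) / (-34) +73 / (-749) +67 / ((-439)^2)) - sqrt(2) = -sqrt(2) - 26335663901 / 242937732807 +9* sqrt(7) / 70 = -1.18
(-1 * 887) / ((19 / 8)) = -7096 / 19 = -373.47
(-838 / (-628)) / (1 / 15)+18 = 11937 / 314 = 38.02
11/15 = 0.73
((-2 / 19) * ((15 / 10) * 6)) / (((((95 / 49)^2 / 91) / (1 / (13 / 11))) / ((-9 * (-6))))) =-179700444 / 171475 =-1047.97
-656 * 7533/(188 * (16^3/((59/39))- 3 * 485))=-20.99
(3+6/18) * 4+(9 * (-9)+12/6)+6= -179/3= -59.67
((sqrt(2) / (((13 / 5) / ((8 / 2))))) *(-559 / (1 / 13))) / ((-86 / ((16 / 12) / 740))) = 26 *sqrt(2) / 111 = 0.33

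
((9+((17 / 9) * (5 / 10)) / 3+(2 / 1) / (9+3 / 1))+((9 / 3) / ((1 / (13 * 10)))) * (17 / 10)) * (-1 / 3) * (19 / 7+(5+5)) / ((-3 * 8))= 1615973 / 13608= 118.75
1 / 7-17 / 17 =-0.86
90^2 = 8100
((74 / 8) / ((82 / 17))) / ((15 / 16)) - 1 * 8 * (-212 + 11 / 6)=1035278 / 615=1683.38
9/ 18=0.50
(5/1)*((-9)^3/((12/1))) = -1215/4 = -303.75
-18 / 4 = -9 / 2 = -4.50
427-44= 383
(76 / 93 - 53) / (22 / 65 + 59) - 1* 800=-287276245 / 358701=-800.88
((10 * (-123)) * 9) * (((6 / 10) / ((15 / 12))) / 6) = -4428 / 5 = -885.60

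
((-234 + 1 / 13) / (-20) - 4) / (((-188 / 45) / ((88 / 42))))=-3.86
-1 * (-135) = 135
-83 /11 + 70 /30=-172 /33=-5.21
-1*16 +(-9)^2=65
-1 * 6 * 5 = -30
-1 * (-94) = 94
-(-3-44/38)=4.16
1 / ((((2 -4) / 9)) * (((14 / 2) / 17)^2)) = -2601 / 98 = -26.54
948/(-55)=-948/55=-17.24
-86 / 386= -43 / 193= -0.22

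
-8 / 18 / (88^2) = -1 / 17424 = -0.00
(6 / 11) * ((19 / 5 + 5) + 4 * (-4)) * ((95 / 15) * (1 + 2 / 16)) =-1539 / 55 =-27.98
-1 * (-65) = 65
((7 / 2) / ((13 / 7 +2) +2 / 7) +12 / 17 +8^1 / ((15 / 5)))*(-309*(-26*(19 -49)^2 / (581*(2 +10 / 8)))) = 4625730000 / 286433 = 16149.43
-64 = -64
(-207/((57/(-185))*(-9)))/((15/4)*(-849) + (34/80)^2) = 6808000/290341527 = 0.02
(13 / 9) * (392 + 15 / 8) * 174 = 1187927 / 12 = 98993.92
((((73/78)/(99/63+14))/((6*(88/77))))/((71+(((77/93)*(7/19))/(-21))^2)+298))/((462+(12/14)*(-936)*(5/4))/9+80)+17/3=175846506682609069/31031729938315392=5.67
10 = 10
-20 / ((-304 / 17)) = 85 / 76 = 1.12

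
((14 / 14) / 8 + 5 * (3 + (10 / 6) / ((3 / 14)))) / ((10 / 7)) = 37.81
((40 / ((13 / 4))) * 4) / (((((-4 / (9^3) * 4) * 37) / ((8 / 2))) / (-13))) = 116640 / 37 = 3152.43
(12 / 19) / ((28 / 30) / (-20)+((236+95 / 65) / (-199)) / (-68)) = -158324400 / 7299439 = -21.69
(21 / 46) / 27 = 7 / 414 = 0.02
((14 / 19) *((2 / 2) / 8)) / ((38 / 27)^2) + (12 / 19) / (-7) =-33591 / 768208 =-0.04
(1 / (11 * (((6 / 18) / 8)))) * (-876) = -21024 / 11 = -1911.27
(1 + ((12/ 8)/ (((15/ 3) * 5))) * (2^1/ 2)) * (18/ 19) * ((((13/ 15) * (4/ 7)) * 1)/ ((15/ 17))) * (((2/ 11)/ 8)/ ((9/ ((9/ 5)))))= 11713/ 4571875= 0.00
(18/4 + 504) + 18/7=7155/14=511.07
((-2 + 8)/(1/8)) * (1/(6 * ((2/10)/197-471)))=-0.02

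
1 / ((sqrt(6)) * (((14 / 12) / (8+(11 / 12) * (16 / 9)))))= 260 * sqrt(6) / 189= 3.37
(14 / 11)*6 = 84 / 11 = 7.64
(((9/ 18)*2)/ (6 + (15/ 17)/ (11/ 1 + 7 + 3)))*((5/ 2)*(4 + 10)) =4165/ 719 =5.79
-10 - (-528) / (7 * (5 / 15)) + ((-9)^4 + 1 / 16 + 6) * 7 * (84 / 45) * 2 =36085459 / 210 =171835.52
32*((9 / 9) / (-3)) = -10.67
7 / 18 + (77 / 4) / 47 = 1351 / 1692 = 0.80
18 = 18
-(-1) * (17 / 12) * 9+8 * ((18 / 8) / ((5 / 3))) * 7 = 1767 / 20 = 88.35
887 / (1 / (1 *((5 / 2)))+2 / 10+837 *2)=4435 / 8373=0.53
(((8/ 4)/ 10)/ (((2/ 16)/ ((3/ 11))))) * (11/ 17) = 24/ 85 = 0.28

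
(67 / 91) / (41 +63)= 67 / 9464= 0.01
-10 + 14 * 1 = 4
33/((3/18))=198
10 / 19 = 0.53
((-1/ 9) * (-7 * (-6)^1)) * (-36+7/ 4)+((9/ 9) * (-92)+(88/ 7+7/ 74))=62548/ 777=80.50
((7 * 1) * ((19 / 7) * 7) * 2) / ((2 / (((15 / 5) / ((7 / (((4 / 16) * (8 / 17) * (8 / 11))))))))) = 912 / 187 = 4.88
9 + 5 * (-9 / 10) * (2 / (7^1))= 7.71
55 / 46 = 1.20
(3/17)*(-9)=-27/17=-1.59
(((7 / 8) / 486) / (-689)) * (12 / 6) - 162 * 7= -1518897751 / 1339416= -1134.00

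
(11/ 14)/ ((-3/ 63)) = -33/ 2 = -16.50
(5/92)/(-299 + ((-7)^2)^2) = 5/193384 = 0.00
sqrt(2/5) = sqrt(10)/5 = 0.63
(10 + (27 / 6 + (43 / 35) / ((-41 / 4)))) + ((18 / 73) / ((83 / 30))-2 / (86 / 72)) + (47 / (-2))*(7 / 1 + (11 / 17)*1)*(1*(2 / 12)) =-327122913604 / 19067400345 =-17.16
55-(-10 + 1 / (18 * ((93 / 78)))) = 18122 / 279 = 64.95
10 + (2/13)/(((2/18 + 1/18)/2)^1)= 154/13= 11.85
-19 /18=-1.06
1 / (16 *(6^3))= 1 / 3456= 0.00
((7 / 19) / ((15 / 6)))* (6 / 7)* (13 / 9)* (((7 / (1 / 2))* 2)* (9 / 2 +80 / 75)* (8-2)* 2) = 486304 / 1425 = 341.27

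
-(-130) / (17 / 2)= 260 / 17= 15.29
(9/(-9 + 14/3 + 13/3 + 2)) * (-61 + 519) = 2061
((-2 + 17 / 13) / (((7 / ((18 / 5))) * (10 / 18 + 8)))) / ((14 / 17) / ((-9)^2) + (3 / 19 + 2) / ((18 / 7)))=-76291308 / 1557060505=-0.05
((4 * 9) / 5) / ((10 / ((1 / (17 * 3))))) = 6 / 425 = 0.01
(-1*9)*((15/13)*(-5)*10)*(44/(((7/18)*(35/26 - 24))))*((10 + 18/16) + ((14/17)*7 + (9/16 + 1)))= -479135250/10013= -47851.32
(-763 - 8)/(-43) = 771/43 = 17.93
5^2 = 25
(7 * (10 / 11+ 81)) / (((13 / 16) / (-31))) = -3128272 / 143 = -21876.03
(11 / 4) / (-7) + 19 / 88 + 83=51019 / 616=82.82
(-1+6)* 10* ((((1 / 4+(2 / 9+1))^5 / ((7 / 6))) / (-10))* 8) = -237.13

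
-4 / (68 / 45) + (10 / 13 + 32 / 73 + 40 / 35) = -33497 / 112931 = -0.30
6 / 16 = 3 / 8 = 0.38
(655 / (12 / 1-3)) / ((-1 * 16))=-655 / 144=-4.55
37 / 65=0.57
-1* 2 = -2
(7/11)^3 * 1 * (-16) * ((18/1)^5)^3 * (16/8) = -74051127406456583749632/1331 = -55635708043919296581.24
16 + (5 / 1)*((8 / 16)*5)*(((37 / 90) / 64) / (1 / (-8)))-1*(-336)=101191 / 288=351.36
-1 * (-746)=746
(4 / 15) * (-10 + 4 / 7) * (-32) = 2816 / 35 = 80.46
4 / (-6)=-2 / 3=-0.67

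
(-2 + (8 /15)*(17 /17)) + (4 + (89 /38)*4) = 3392 /285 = 11.90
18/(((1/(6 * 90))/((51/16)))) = 61965/2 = 30982.50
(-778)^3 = -470910952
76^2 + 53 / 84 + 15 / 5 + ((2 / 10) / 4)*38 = 2428243 / 420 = 5781.53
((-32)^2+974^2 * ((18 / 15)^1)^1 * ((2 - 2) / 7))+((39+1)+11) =1075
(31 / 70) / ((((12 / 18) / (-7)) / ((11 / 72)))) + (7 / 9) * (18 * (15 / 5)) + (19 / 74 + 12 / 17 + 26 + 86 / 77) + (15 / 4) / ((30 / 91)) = 1877126047 / 23247840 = 80.74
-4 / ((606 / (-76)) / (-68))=-10336 / 303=-34.11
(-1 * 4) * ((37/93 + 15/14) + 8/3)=-3590/217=-16.54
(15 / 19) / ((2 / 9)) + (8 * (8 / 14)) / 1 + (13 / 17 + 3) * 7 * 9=1109249 / 4522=245.30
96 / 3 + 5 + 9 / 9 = 38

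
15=15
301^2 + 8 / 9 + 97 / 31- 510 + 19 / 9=2793011 / 31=90097.13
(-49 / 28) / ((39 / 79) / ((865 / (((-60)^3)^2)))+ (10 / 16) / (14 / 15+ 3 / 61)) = -172012862 / 2617289688126525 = -0.00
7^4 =2401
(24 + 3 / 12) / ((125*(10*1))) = 97 / 5000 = 0.02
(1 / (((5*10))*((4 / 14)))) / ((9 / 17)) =119 / 900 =0.13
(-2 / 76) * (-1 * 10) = 0.26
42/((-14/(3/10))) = -9/10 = -0.90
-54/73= -0.74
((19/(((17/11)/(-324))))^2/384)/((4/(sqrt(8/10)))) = 95530347*sqrt(5)/23120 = 9239.29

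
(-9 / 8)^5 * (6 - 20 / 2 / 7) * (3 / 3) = -59049 / 7168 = -8.24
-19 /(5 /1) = -3.80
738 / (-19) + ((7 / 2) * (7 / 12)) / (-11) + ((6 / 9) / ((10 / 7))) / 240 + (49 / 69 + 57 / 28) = -4394817407 / 121136400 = -36.28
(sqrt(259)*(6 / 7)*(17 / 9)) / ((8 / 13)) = 221*sqrt(259) / 84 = 42.34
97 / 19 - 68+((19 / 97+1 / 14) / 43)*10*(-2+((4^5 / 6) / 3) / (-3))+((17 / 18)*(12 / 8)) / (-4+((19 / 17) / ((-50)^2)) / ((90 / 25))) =-64.55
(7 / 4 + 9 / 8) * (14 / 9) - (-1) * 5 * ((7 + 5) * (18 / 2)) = 19601 / 36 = 544.47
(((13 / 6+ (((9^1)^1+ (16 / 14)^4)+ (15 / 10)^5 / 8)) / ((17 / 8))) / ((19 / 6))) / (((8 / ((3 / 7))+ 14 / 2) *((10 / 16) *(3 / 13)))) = 30121039 / 54286610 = 0.55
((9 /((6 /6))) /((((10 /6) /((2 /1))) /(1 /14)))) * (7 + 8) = 81 /7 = 11.57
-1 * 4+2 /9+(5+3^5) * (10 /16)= 1361 /9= 151.22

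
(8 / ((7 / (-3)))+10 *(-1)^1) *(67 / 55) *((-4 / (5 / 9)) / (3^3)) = 25192 / 5775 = 4.36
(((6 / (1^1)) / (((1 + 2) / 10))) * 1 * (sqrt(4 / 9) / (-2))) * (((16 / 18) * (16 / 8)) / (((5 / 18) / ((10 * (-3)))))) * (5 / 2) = 3200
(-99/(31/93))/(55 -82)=11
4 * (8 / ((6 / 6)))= 32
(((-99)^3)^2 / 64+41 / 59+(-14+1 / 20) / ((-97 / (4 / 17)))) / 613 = 457987726099551839 / 19084602560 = 23997760.74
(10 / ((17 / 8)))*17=80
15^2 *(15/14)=3375/14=241.07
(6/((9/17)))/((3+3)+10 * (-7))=-17/96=-0.18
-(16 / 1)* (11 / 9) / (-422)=88 / 1899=0.05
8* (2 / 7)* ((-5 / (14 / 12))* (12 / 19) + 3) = 624 / 931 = 0.67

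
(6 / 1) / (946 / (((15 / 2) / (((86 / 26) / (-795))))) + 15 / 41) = -38136150 / 1010221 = -37.75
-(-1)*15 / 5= 3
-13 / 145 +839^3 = 85635509242 / 145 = 590589718.91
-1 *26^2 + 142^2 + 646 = 20134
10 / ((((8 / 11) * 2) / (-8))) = -55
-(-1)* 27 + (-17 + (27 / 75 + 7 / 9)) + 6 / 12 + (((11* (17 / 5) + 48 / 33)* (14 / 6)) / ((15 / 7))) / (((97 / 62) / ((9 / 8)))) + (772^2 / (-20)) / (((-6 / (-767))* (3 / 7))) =-1707105546079 / 192060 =-8888397.10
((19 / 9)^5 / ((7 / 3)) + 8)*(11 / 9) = 39361817 / 1240029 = 31.74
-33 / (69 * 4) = -11 / 92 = -0.12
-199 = -199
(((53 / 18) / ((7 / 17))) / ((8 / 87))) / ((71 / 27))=235161 / 7952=29.57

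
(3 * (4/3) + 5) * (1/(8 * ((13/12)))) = 1.04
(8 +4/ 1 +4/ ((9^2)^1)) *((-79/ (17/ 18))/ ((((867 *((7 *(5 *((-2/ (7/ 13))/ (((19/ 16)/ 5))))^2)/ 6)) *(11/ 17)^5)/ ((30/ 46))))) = -3519330157/ 3756031422000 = -0.00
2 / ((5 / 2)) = 4 / 5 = 0.80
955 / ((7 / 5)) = 4775 / 7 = 682.14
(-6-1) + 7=0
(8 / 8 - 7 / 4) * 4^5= -768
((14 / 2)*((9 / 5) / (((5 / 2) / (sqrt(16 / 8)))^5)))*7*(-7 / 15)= -131712*sqrt(2) / 78125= -2.38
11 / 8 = 1.38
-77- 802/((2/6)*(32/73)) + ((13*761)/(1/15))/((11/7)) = 15640679/176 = 88867.49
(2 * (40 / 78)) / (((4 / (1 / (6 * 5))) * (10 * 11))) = 1 / 12870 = 0.00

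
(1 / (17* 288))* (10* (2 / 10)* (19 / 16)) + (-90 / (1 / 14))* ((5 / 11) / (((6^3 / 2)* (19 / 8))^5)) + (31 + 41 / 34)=6086500071501911297 / 188984370323890944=32.21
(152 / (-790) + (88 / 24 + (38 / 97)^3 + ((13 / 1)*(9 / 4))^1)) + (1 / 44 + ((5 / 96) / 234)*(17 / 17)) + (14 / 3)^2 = 4862574587374013 / 89082433851840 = 54.59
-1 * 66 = -66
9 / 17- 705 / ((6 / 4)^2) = -15953 / 51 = -312.80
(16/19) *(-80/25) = -256/95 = -2.69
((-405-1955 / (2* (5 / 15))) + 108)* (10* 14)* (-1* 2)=904260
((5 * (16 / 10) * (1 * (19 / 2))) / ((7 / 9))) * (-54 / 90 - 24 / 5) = -18468 / 35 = -527.66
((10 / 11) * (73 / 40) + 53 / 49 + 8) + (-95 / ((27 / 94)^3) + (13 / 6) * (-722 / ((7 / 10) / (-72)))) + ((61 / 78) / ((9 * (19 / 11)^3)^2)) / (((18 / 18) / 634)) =4072319377553049918695 / 25954042234364244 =156905.01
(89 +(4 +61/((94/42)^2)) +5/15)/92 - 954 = -25258231/26508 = -952.85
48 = 48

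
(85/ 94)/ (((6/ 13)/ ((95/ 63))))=104975/ 35532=2.95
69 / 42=1.64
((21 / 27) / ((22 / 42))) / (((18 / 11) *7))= 7 / 54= 0.13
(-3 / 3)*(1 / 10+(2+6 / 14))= -177 / 70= -2.53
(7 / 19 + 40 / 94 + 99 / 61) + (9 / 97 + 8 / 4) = 23828651 / 5283881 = 4.51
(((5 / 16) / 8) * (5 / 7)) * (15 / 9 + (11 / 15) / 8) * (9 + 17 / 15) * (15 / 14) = 20045 / 37632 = 0.53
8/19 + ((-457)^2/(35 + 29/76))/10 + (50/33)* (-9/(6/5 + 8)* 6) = 37602050364/64630115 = 581.80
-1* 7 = -7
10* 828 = 8280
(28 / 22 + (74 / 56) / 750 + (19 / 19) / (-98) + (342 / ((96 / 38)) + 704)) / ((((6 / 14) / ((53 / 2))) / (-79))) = -1422861640597 / 346500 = -4106382.80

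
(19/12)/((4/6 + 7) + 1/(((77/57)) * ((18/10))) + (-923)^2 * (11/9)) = 4389/2886357844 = 0.00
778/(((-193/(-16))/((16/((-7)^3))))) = -199168/66199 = -3.01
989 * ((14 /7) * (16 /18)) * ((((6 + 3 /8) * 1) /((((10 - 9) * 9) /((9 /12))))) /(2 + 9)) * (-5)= -84065 /198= -424.57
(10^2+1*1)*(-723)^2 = 52795629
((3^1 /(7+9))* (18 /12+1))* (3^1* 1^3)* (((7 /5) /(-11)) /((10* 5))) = -63 /17600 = -0.00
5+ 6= 11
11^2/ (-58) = -121/ 58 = -2.09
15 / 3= 5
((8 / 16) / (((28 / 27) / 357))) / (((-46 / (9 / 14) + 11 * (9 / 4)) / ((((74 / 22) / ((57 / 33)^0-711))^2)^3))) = -31797047386737 / 764779264070959194970000000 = -0.00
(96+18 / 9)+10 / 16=789 / 8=98.62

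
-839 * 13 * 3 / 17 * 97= -3173937 / 17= -186702.18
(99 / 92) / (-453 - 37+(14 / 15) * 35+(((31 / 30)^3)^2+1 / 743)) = -13405763250000 / 5682220926595391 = -0.00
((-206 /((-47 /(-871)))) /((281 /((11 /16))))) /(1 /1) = -986843 /105656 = -9.34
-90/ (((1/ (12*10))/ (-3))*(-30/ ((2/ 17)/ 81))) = -80/ 51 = -1.57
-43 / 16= -2.69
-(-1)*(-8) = -8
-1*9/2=-9/2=-4.50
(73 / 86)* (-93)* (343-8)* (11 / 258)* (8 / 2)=-8339155 / 1849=-4510.09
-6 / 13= -0.46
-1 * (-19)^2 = -361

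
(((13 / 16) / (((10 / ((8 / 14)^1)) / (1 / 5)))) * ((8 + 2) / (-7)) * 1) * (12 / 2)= -39 / 490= -0.08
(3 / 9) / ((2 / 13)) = 2.17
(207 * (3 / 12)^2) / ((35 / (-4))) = -207 / 140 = -1.48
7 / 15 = 0.47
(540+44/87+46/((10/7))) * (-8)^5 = -8163393536/435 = -18766421.92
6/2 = 3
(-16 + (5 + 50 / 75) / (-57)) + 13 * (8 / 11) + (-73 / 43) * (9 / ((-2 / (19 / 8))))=14881211 / 1294128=11.50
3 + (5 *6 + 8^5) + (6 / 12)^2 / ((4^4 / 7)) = 33588231 / 1024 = 32801.01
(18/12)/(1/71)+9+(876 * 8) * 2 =14131.50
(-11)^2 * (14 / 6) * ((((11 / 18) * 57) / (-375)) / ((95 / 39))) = -121121 / 11250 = -10.77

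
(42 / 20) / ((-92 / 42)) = -441 / 460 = -0.96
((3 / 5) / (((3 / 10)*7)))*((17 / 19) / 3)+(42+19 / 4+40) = 86.84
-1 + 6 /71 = -65 /71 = -0.92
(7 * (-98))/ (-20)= 343/ 10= 34.30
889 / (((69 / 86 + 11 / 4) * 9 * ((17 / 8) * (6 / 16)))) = 9786112 / 280449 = 34.89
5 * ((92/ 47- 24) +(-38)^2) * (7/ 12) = 584780/ 141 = 4147.38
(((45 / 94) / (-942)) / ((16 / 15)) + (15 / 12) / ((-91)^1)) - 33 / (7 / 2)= -57972349 / 6139328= -9.44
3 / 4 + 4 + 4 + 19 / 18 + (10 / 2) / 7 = 2651 / 252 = 10.52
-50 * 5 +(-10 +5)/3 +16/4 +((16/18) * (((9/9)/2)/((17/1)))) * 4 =-37877/153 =-247.56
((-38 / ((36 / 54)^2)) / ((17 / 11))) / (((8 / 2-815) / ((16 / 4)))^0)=-55.32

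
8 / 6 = 4 / 3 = 1.33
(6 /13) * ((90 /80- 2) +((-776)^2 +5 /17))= 245687571 /884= 277927.12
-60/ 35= -12/ 7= -1.71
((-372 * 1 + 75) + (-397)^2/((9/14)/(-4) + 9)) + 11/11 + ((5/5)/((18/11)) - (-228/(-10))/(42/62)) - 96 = 40206629/2310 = 17405.47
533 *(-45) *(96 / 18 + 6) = -271830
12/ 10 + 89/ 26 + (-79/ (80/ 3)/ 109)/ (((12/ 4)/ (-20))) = 136153/ 28340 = 4.80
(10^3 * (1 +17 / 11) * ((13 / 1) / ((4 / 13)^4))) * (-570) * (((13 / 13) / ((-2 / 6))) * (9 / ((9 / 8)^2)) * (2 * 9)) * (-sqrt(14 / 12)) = -1481459070000 * sqrt(42) / 11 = -872813826179.50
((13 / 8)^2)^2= 28561 / 4096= 6.97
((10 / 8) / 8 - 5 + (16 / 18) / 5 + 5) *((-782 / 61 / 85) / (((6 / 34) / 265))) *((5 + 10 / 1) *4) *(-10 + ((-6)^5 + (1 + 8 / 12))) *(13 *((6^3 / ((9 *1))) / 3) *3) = 6052206402814 / 549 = 11024055378.53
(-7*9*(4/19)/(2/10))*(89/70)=-1602/19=-84.32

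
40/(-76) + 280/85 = 894/323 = 2.77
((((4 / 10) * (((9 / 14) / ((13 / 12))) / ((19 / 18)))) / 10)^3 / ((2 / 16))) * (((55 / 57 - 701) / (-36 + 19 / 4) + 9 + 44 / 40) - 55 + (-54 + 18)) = -145814893901568 / 27401262916015625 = -0.01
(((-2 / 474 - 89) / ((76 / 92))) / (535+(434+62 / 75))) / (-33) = 12129050 / 3602881821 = 0.00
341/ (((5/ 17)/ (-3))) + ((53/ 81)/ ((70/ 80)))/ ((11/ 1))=-108465547/ 31185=-3478.13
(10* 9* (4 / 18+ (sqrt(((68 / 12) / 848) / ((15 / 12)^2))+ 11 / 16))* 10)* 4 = 240* sqrt(2703) / 53+ 3275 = 3510.43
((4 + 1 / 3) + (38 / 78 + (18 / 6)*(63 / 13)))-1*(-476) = 19319 / 39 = 495.36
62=62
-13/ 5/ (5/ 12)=-156/ 25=-6.24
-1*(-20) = 20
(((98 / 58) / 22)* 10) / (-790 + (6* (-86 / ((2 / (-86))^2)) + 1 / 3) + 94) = -735 / 913724141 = -0.00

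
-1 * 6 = -6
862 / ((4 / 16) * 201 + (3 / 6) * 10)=3448 / 221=15.60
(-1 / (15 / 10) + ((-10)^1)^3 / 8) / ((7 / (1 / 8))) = -2.24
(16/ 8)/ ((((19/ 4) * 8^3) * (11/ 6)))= 3/ 6688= 0.00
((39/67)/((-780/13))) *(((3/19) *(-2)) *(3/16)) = 117/203680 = 0.00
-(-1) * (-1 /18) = -1 /18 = -0.06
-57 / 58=-0.98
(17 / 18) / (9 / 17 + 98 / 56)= 578 / 1395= 0.41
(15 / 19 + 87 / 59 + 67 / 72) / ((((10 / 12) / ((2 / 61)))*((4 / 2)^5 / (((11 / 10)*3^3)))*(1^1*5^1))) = 25526457 / 1094096000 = 0.02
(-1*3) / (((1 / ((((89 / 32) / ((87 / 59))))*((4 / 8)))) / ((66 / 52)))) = -173283 / 48256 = -3.59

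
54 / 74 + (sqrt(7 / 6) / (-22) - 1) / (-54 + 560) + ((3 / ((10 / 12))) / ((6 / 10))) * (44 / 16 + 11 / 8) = 953989 / 37444 - sqrt(42) / 66792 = 25.48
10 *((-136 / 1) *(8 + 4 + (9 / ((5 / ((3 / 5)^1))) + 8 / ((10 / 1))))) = -94384 / 5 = -18876.80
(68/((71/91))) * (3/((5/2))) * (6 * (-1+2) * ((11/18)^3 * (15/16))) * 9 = 2059057/1704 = 1208.37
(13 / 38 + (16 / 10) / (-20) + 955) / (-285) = -907499 / 270750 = -3.35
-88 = -88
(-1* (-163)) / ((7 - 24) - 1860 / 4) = -163 / 482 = -0.34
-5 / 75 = -1 / 15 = -0.07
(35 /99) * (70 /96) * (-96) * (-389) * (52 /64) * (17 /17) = 6194825 /792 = 7821.75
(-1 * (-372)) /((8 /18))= 837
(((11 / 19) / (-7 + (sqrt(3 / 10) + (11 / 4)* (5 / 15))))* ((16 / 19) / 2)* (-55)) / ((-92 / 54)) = -1.42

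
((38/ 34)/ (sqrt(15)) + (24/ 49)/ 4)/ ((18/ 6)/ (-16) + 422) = 96/ 330701 + 304*sqrt(15)/ 1720995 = 0.00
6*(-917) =-5502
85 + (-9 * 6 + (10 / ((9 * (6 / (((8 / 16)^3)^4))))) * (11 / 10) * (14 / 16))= 54853709 / 1769472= 31.00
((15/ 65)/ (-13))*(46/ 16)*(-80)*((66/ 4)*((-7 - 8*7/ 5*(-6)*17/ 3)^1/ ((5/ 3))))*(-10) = -25534278/ 169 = -151090.40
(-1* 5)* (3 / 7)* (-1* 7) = 15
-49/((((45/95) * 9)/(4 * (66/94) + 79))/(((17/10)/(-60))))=12170963/456840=26.64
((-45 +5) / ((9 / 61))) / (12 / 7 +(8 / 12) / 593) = -5064220 / 32043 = -158.04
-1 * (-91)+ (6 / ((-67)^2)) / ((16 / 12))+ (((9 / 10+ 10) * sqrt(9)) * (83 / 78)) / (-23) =2402238947 / 26844220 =89.49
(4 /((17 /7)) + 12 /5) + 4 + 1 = 769 /85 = 9.05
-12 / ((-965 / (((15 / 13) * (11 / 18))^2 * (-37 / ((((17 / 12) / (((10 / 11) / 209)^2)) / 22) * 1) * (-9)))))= 1332000 / 2201875819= 0.00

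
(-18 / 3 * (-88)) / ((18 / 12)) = 352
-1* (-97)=97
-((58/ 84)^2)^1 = -841/ 1764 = -0.48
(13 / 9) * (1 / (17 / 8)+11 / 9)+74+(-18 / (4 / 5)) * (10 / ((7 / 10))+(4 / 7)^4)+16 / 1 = -764991173 / 3306177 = -231.38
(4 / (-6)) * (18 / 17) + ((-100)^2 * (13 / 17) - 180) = 126928 / 17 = 7466.35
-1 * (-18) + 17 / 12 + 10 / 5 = 257 / 12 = 21.42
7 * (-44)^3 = -596288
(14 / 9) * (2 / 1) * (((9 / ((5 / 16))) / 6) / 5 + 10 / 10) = 1372 / 225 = 6.10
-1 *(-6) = 6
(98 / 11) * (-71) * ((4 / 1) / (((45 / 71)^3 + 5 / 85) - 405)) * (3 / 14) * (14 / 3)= 169343442184 / 27085412189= 6.25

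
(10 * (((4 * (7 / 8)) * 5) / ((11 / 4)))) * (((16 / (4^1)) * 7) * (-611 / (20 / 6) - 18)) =-358680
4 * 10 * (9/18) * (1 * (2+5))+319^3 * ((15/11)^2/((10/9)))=108653275/2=54326637.50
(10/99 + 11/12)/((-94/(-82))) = 16523/18612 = 0.89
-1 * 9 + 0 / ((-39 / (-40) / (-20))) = -9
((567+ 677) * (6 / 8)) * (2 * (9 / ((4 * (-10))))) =-8397 / 20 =-419.85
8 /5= 1.60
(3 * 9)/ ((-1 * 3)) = -9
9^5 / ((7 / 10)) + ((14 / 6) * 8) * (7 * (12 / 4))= 593234 / 7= 84747.71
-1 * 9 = -9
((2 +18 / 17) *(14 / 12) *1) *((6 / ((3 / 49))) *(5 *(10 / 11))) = 891800 / 561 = 1589.66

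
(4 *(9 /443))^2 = 1296 /196249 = 0.01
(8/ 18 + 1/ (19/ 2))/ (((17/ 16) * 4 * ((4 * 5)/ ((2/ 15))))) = 188/ 218025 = 0.00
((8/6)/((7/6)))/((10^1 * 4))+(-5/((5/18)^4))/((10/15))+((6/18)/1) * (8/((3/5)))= -9885007/7875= -1255.24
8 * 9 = 72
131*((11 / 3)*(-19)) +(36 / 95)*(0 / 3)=-27379 / 3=-9126.33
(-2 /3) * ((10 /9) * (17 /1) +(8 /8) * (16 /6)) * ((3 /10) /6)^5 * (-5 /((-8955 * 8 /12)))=-97 /25790400000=-0.00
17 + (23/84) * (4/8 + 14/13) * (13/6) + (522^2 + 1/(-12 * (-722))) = 272501.94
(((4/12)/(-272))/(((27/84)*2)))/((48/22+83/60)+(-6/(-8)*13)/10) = -385/916929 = -0.00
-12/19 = -0.63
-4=-4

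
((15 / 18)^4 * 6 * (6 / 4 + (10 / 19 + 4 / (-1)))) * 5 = -28.55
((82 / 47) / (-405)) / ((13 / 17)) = -1394 / 247455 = -0.01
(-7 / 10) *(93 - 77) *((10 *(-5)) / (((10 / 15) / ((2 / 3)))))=560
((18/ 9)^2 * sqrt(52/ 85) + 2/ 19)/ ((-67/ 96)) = -768 * sqrt(1105)/ 5695 - 192/ 1273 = -4.63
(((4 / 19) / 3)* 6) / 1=8 / 19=0.42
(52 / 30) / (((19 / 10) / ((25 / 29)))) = 1300 / 1653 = 0.79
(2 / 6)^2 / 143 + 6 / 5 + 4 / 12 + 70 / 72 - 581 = -14890427 / 25740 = -578.49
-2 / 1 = -2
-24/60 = -2/5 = -0.40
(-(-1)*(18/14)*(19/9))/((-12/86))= -817/42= -19.45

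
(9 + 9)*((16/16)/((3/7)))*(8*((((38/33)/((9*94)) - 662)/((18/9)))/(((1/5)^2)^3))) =-1737746427.04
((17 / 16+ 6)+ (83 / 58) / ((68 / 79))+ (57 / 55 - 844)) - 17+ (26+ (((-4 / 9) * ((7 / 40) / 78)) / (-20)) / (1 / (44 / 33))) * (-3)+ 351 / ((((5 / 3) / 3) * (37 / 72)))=8457331556227 / 28171400400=300.21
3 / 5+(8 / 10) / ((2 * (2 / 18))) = 21 / 5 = 4.20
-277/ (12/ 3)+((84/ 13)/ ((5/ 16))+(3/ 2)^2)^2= 30852221/ 67600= 456.39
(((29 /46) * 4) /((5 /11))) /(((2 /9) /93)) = 267003 /115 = 2321.77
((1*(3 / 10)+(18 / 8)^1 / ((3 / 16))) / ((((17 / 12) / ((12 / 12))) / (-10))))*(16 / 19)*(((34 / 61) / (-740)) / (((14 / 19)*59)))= 5904 / 4660705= 0.00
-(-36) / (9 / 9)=36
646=646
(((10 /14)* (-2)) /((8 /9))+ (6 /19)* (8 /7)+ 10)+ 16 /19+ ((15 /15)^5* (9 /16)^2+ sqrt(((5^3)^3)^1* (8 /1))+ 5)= 507733 /34048+ 1250* sqrt(10)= 3967.76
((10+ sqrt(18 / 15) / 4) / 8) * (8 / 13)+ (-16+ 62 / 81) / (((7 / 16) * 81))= sqrt(30) / 260+ 202598 / 597051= 0.36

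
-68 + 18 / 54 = -203 / 3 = -67.67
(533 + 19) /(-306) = -92 /51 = -1.80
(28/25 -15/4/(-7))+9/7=2059/700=2.94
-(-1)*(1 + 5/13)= 18/13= 1.38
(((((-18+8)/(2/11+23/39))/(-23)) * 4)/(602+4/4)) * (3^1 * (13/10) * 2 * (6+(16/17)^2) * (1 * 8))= 236762240/147410519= 1.61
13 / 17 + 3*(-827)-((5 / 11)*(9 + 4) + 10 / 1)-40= -474259 / 187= -2536.14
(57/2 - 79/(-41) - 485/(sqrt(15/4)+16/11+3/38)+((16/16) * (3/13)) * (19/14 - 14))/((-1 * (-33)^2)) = -254960448794/496371728853+175085 * sqrt(15)/1099503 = 0.10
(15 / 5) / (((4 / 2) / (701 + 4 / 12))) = 1052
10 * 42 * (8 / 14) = 240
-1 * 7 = -7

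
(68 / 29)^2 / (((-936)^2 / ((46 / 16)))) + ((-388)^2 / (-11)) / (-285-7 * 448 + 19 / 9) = 249571862509909 / 62345897808480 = 4.00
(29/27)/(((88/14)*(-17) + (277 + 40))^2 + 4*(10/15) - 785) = 49/1978920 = 0.00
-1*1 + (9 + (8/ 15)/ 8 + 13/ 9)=428/ 45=9.51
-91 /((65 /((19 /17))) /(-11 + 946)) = -1463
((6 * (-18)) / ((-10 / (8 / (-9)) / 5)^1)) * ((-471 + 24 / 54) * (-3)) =-67760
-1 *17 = -17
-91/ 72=-1.26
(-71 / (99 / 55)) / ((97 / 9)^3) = -28755 / 912673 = -0.03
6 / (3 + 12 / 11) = 22 / 15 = 1.47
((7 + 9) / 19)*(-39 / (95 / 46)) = -28704 / 1805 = -15.90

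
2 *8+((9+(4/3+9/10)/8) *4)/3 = 5107/180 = 28.37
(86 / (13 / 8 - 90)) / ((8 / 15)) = -1290 / 707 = -1.82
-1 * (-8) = 8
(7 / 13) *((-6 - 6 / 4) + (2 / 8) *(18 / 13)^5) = -32372277 / 9653618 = -3.35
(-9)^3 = -729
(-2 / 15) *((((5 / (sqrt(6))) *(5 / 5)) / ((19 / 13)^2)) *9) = -169 *sqrt(6) / 361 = -1.15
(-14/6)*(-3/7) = 1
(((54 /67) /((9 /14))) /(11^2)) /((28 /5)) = 15 /8107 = 0.00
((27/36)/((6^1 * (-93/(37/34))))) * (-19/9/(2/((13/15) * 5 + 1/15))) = 7733/1138320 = 0.01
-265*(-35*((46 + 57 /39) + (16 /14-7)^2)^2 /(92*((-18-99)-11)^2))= 898665149925 /21843820544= 41.14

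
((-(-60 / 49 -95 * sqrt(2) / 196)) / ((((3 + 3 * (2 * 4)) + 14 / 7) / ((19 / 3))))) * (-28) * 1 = -1520 / 203 -1805 * sqrt(2) / 609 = -11.68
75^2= 5625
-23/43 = -0.53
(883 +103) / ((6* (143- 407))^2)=493 / 1254528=0.00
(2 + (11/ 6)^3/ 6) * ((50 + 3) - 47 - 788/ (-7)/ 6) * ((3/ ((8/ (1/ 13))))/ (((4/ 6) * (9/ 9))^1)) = 19615/ 6048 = 3.24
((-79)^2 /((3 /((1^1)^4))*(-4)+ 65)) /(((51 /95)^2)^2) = 508333350625 /358555653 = 1417.73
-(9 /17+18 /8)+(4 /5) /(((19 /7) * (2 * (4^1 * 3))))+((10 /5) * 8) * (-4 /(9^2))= -1861369 /523260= -3.56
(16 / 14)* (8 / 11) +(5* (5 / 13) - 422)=-419665 / 1001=-419.25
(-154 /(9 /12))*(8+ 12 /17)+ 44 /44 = -91117 /51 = -1786.61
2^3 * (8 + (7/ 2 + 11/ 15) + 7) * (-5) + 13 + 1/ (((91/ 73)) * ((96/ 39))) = -508037/ 672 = -756.01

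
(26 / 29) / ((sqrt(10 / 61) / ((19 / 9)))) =247 * sqrt(610) / 1305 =4.67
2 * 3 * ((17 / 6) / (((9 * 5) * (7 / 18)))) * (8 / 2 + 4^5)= 34952 / 35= 998.63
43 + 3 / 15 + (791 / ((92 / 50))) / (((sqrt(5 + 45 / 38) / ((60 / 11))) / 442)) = 216 / 5 + 52443300 * sqrt(8930) / 11891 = 416814.08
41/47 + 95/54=6679/2538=2.63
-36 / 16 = -9 / 4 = -2.25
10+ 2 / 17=172 / 17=10.12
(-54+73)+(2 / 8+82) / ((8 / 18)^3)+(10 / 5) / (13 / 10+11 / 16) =956.89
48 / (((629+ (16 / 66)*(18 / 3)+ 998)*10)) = 88 / 29855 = 0.00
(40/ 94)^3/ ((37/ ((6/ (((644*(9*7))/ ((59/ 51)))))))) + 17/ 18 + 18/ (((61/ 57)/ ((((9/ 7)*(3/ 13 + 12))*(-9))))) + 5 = -2494515624779714605/ 1050542986486266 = -2374.50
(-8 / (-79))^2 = 64 / 6241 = 0.01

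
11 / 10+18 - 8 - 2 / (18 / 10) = 899 / 90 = 9.99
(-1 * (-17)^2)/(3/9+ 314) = -867/943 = -0.92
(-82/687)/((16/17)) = -697/5496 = -0.13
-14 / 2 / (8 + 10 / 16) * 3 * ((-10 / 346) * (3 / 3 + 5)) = 0.42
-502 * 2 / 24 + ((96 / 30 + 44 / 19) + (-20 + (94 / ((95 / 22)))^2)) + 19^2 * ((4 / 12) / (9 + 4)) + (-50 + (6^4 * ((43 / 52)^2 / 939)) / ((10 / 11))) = 180379649183 / 477395425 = 377.84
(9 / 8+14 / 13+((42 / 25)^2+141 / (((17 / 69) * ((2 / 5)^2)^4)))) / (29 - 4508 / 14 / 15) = 92635054464567 / 799136000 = 115919.01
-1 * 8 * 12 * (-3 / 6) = 48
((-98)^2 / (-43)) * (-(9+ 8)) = 163268 / 43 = 3796.93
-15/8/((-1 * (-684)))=-5/1824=-0.00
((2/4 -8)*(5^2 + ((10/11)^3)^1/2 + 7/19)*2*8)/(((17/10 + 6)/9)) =-1004464800/278179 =-3610.86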